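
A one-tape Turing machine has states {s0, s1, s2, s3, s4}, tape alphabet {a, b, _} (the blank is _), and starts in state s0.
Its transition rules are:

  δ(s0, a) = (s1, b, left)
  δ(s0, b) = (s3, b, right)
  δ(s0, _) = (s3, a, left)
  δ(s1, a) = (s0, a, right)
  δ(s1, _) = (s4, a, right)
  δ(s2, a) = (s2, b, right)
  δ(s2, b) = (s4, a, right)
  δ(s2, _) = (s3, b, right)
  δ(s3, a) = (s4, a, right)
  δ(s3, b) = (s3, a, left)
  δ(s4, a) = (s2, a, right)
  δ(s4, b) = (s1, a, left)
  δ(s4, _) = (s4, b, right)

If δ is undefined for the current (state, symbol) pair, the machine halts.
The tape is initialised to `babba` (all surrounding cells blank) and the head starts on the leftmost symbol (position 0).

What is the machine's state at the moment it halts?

s3

state=s0 head=0 tape=[b]abba__   (s0,b)→(s3,b,right)
state=s3 head=1 tape=b[a]bba__   (s3,a)→(s4,a,right)
state=s4 head=2 tape=ba[b]ba__   (s4,b)→(s1,a,left)
state=s1 head=1 tape=b[a]aba__   (s1,a)→(s0,a,right)
state=s0 head=2 tape=ba[a]ba__   (s0,a)→(s1,b,left)
state=s1 head=1 tape=b[a]bba__   (s1,a)→(s0,a,right)
state=s0 head=2 tape=ba[b]ba__   (s0,b)→(s3,b,right)
state=s3 head=3 tape=bab[b]a__   (s3,b)→(s3,a,left)
state=s3 head=2 tape=ba[b]aa__   (s3,b)→(s3,a,left)
state=s3 head=1 tape=b[a]aaa__   (s3,a)→(s4,a,right)
state=s4 head=2 tape=ba[a]aa__   (s4,a)→(s2,a,right)
state=s2 head=3 tape=baa[a]a__   (s2,a)→(s2,b,right)
state=s2 head=4 tape=baab[a]__   (s2,a)→(s2,b,right)
state=s2 head=5 tape=baabb[_]_   (s2,_)→(s3,b,right)
state=s3 head=6 tape=baabbb[_]
No transition is defined for (s3, _); M halts in state s3.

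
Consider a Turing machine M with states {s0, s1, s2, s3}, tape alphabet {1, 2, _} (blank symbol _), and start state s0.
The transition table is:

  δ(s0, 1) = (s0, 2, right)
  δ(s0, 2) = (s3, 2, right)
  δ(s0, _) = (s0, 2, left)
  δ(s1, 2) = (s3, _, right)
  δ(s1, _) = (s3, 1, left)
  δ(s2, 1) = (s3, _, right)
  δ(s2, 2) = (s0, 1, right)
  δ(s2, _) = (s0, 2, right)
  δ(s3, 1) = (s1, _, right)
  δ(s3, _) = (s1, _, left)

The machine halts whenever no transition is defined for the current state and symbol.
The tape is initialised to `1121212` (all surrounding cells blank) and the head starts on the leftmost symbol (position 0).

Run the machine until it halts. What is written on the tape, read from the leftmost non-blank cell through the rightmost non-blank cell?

221_1_1

state=s0 head=0 tape=[1]121212_   (s0,1)→(s0,2,right)
state=s0 head=1 tape=2[1]21212_   (s0,1)→(s0,2,right)
state=s0 head=2 tape=22[2]1212_   (s0,2)→(s3,2,right)
state=s3 head=3 tape=222[1]212_   (s3,1)→(s1,_,right)
state=s1 head=4 tape=222_[2]12_   (s1,2)→(s3,_,right)
state=s3 head=5 tape=222__[1]2_   (s3,1)→(s1,_,right)
state=s1 head=6 tape=222___[2]_   (s1,2)→(s3,_,right)
state=s3 head=7 tape=222____[_]   (s3,_)→(s1,_,left)
state=s1 head=6 tape=222___[_]_   (s1,_)→(s3,1,left)
state=s3 head=5 tape=222__[_]1_   (s3,_)→(s1,_,left)
state=s1 head=4 tape=222_[_]_1_   (s1,_)→(s3,1,left)
state=s3 head=3 tape=222[_]1_1_   (s3,_)→(s1,_,left)
state=s1 head=2 tape=22[2]_1_1_   (s1,2)→(s3,_,right)
state=s3 head=3 tape=22_[_]1_1_   (s3,_)→(s1,_,left)
state=s1 head=2 tape=22[_]_1_1_   (s1,_)→(s3,1,left)
state=s3 head=1 tape=2[2]1_1_1_
The non-blank tape span at halt is 221_1_1.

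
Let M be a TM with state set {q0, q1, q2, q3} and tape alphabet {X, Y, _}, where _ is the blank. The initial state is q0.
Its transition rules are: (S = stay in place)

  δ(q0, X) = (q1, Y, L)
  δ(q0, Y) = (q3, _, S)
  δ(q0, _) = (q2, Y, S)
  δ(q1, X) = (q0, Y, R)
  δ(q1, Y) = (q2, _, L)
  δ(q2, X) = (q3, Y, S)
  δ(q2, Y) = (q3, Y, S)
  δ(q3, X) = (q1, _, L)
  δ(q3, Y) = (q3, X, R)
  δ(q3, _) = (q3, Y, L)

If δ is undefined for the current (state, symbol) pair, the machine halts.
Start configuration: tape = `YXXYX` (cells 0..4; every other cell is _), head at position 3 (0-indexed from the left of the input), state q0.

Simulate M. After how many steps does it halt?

q0 | _YXX[Y]X_   read Y → write _, move S, go to q3
q3 | _YXX[_]X_   read _ → write Y, move L, go to q3
q3 | _YX[X]YX_   read X → write _, move L, go to q1
q1 | _Y[X]_YX_   read X → write Y, move R, go to q0
q0 | _YY[_]YX_   read _ → write Y, move S, go to q2
q2 | _YY[Y]YX_   read Y → write Y, move S, go to q3
q3 | _YY[Y]YX_   read Y → write X, move R, go to q3
q3 | _YYX[Y]X_   read Y → write X, move R, go to q3
q3 | _YYXX[X]_   read X → write _, move L, go to q1
q1 | _YYX[X]__   read X → write Y, move R, go to q0
q0 | _YYXY[_]_   read _ → write Y, move S, go to q2
q2 | _YYXY[Y]_   read Y → write Y, move S, go to q3
q3 | _YYXY[Y]_   read Y → write X, move R, go to q3
q3 | _YYXYX[_]   read _ → write Y, move L, go to q3
q3 | _YYXY[X]Y   read X → write _, move L, go to q1
q1 | _YYX[Y]_Y   read Y → write _, move L, go to q2
q2 | _YY[X]__Y   read X → write Y, move S, go to q3
q3 | _YY[Y]__Y   read Y → write X, move R, go to q3
q3 | _YYX[_]_Y   read _ → write Y, move L, go to q3
q3 | _YY[X]Y_Y   read X → write _, move L, go to q1
q1 | _Y[Y]_Y_Y   read Y → write _, move L, go to q2
q2 | _[Y]__Y_Y   read Y → write Y, move S, go to q3
q3 | _[Y]__Y_Y   read Y → write X, move R, go to q3
q3 | _X[_]_Y_Y   read _ → write Y, move L, go to q3
q3 | _[X]Y_Y_Y   read X → write _, move L, go to q1
q1 | [_]_Y_Y_Y
M halts after 25 transitions.

25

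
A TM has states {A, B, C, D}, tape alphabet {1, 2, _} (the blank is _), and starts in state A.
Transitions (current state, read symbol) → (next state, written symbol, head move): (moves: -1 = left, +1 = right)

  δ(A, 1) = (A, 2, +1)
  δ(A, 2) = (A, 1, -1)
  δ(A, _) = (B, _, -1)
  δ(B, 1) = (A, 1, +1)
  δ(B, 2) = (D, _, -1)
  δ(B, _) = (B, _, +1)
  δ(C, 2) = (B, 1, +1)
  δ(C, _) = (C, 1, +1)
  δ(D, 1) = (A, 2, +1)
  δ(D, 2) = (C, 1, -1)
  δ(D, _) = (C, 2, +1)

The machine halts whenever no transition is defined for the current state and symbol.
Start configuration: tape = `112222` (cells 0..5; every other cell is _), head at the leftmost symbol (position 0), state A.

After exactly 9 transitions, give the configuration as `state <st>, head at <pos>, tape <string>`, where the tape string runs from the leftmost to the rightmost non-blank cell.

state A, head at 1, tape 111222

state=A head=0 tape=__[1]12222   (A,1)→(A,2,+1)
state=A head=1 tape=__2[1]2222   (A,1)→(A,2,+1)
state=A head=2 tape=__22[2]222   (A,2)→(A,1,-1)
state=A head=1 tape=__2[2]1222   (A,2)→(A,1,-1)
state=A head=0 tape=__[2]11222   (A,2)→(A,1,-1)
state=A head=-1 tape=_[_]111222   (A,_)→(B,_,-1)
state=B head=-2 tape=[_]_111222   (B,_)→(B,_,+1)
state=B head=-1 tape=_[_]111222   (B,_)→(B,_,+1)
state=B head=0 tape=__[1]11222   (B,1)→(A,1,+1)
state=A head=1 tape=__1[1]1222
After 9 steps: state A, head at 1, tape 111222.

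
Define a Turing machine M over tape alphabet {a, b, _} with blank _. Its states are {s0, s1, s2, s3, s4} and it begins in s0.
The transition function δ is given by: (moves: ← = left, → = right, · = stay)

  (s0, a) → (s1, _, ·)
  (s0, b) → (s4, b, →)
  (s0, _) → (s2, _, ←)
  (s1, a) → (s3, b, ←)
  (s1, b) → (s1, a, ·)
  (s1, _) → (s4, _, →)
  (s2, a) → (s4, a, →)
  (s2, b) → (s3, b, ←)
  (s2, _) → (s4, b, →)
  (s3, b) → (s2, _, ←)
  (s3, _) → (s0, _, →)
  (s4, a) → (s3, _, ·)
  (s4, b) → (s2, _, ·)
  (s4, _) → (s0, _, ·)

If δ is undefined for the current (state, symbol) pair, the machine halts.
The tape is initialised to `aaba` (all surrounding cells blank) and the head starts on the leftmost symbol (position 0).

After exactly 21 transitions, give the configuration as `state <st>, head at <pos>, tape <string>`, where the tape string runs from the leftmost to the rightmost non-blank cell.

state s2, head at 1, tape b_b

s0 | [a]aba_   read a → write _, move ·, go to s1
s1 | [_]aba_   read _ → write _, move →, go to s4
s4 | _[a]ba_   read a → write _, move ·, go to s3
s3 | _[_]ba_   read _ → write _, move →, go to s0
s0 | __[b]a_   read b → write b, move →, go to s4
s4 | __b[a]_   read a → write _, move ·, go to s3
s3 | __b[_]_   read _ → write _, move →, go to s0
s0 | __b_[_]   read _ → write _, move ←, go to s2
s2 | __b[_]_   read _ → write b, move →, go to s4
s4 | __bb[_]   read _ → write _, move ·, go to s0
s0 | __bb[_]   read _ → write _, move ←, go to s2
s2 | __b[b]_   read b → write b, move ←, go to s3
s3 | __[b]b_   read b → write _, move ←, go to s2
s2 | _[_]_b_   read _ → write b, move →, go to s4
s4 | _b[_]b_   read _ → write _, move ·, go to s0
s0 | _b[_]b_   read _ → write _, move ←, go to s2
s2 | _[b]_b_   read b → write b, move ←, go to s3
s3 | [_]b_b_   read _ → write _, move →, go to s0
s0 | _[b]_b_   read b → write b, move →, go to s4
s4 | _b[_]b_   read _ → write _, move ·, go to s0
s0 | _b[_]b_   read _ → write _, move ←, go to s2
s2 | _[b]_b_
After 21 steps: state s2, head at 1, tape b_b.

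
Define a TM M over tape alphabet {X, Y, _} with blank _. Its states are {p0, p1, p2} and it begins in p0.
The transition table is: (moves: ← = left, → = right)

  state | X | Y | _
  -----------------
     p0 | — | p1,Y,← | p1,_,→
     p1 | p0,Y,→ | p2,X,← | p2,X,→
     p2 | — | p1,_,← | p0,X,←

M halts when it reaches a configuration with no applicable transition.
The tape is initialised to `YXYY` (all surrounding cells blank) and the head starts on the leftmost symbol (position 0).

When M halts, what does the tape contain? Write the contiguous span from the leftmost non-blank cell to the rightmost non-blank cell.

state=p0 head=0 tape=__[Y]XYY   (p0,Y)→(p1,Y,←)
state=p1 head=-1 tape=_[_]YXYY   (p1,_)→(p2,X,→)
state=p2 head=0 tape=_X[Y]XYY   (p2,Y)→(p1,_,←)
state=p1 head=-1 tape=_[X]_XYY   (p1,X)→(p0,Y,→)
state=p0 head=0 tape=_Y[_]XYY   (p0,_)→(p1,_,→)
state=p1 head=1 tape=_Y_[X]YY   (p1,X)→(p0,Y,→)
state=p0 head=2 tape=_Y_Y[Y]Y   (p0,Y)→(p1,Y,←)
state=p1 head=1 tape=_Y_[Y]YY   (p1,Y)→(p2,X,←)
state=p2 head=0 tape=_Y[_]XYY   (p2,_)→(p0,X,←)
state=p0 head=-1 tape=_[Y]XXYY   (p0,Y)→(p1,Y,←)
state=p1 head=-2 tape=[_]YXXYY   (p1,_)→(p2,X,→)
state=p2 head=-1 tape=X[Y]XXYY   (p2,Y)→(p1,_,←)
state=p1 head=-2 tape=[X]_XXYY   (p1,X)→(p0,Y,→)
state=p0 head=-1 tape=Y[_]XXYY   (p0,_)→(p1,_,→)
state=p1 head=0 tape=Y_[X]XYY   (p1,X)→(p0,Y,→)
state=p0 head=1 tape=Y_Y[X]YY
The non-blank tape span at halt is Y_YXYY.

Y_YXYY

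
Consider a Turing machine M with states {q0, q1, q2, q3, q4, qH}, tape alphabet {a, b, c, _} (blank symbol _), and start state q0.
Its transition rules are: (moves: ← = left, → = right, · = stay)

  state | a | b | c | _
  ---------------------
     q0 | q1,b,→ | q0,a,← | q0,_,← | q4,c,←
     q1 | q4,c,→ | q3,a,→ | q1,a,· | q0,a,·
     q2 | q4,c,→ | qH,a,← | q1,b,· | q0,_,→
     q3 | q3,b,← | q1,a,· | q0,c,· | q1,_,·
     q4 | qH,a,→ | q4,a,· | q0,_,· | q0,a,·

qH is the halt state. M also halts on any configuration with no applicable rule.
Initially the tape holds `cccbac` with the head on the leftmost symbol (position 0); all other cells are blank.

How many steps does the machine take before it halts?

state=q0 head=0 tape=__[c]ccbac   (q0,c)→(q0,_,←)
state=q0 head=-1 tape=_[_]_ccbac   (q0,_)→(q4,c,←)
state=q4 head=-2 tape=[_]c_ccbac   (q4,_)→(q0,a,·)
state=q0 head=-2 tape=[a]c_ccbac   (q0,a)→(q1,b,→)
state=q1 head=-1 tape=b[c]_ccbac   (q1,c)→(q1,a,·)
state=q1 head=-1 tape=b[a]_ccbac   (q1,a)→(q4,c,→)
state=q4 head=0 tape=bc[_]ccbac   (q4,_)→(q0,a,·)
state=q0 head=0 tape=bc[a]ccbac   (q0,a)→(q1,b,→)
state=q1 head=1 tape=bcb[c]cbac   (q1,c)→(q1,a,·)
state=q1 head=1 tape=bcb[a]cbac   (q1,a)→(q4,c,→)
state=q4 head=2 tape=bcbc[c]bac   (q4,c)→(q0,_,·)
state=q0 head=2 tape=bcbc[_]bac   (q0,_)→(q4,c,←)
state=q4 head=1 tape=bcb[c]cbac   (q4,c)→(q0,_,·)
state=q0 head=1 tape=bcb[_]cbac   (q0,_)→(q4,c,←)
state=q4 head=0 tape=bc[b]ccbac   (q4,b)→(q4,a,·)
state=q4 head=0 tape=bc[a]ccbac   (q4,a)→(qH,a,→)
state=qH head=1 tape=bca[c]cbac
M halts after 16 transitions.

16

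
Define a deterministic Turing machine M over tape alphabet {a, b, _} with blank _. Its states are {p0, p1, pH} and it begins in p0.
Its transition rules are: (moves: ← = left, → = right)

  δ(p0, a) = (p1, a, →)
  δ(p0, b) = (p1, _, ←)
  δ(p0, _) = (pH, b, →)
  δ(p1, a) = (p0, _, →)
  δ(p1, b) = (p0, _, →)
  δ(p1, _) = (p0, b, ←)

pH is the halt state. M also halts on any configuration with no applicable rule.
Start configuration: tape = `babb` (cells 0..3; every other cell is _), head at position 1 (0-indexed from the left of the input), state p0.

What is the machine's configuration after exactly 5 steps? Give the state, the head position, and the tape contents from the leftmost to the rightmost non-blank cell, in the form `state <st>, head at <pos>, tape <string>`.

p0 | b[a]bb   read a → write a, move →, go to p1
p1 | ba[b]b   read b → write _, move →, go to p0
p0 | ba_[b]   read b → write _, move ←, go to p1
p1 | ba[_]_   read _ → write b, move ←, go to p0
p0 | b[a]b_   read a → write a, move →, go to p1
p1 | ba[b]_
After 5 steps: state p1, head at 2, tape bab.

state p1, head at 2, tape bab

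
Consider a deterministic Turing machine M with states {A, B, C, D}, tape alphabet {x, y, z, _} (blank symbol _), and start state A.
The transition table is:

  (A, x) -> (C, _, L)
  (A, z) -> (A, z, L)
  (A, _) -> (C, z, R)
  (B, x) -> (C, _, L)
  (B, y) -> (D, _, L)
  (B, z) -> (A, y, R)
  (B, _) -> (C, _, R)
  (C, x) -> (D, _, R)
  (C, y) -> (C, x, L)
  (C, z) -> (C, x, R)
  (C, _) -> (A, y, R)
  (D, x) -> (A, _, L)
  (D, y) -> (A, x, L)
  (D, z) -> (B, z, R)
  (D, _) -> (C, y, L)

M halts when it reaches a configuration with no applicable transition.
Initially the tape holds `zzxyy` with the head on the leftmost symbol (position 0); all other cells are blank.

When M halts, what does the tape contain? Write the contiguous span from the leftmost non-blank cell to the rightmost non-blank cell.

A | _[z]zxyy_   read z → write z, move L, go to A
A | [_]zzxyy_   read _ → write z, move R, go to C
C | z[z]zxyy_   read z → write x, move R, go to C
C | zx[z]xyy_   read z → write x, move R, go to C
C | zxx[x]yy_   read x → write _, move R, go to D
D | zxx_[y]y_   read y → write x, move L, go to A
A | zxx[_]xy_   read _ → write z, move R, go to C
C | zxxz[x]y_   read x → write _, move R, go to D
D | zxxz_[y]_   read y → write x, move L, go to A
A | zxxz[_]x_   read _ → write z, move R, go to C
C | zxxzz[x]_   read x → write _, move R, go to D
D | zxxzz_[_]   read _ → write y, move L, go to C
C | zxxzz[_]y   read _ → write y, move R, go to A
A | zxxzzy[y]
The non-blank tape span at halt is zxxzzyy.

zxxzzyy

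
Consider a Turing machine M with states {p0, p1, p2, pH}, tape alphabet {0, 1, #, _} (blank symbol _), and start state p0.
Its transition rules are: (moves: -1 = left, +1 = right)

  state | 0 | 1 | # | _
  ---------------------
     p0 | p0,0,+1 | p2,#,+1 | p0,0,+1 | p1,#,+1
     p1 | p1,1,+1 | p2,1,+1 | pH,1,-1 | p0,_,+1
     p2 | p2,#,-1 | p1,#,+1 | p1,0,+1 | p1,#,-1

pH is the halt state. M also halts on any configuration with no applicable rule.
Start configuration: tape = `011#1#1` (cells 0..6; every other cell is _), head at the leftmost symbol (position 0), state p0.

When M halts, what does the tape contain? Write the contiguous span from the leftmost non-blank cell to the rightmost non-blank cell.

p0 | [0]11#1#1   read 0 → write 0, move +1, go to p0
p0 | 0[1]1#1#1   read 1 → write #, move +1, go to p2
p2 | 0#[1]#1#1   read 1 → write #, move +1, go to p1
p1 | 0##[#]1#1   read # → write 1, move -1, go to pH
pH | 0#[#]11#1
The non-blank tape span at halt is 0##11#1.

0##11#1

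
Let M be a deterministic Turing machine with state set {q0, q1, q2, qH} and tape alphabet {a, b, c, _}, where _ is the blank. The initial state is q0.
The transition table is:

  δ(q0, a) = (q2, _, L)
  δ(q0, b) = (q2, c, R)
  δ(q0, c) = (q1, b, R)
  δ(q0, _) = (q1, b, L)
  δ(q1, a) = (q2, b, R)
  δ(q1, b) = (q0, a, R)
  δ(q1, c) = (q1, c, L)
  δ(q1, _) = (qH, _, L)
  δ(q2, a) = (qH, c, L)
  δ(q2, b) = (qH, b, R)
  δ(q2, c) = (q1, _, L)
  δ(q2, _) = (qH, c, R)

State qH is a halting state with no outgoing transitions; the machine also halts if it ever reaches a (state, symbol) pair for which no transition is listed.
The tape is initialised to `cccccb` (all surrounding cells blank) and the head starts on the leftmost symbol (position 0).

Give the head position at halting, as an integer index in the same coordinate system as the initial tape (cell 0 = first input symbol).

q0 | [c]ccccb__   read c → write b, move R, go to q1
q1 | b[c]cccb__   read c → write c, move L, go to q1
q1 | [b]ccccb__   read b → write a, move R, go to q0
q0 | a[c]cccb__   read c → write b, move R, go to q1
q1 | ab[c]ccb__   read c → write c, move L, go to q1
q1 | a[b]cccb__   read b → write a, move R, go to q0
q0 | aa[c]ccb__   read c → write b, move R, go to q1
q1 | aab[c]cb__   read c → write c, move L, go to q1
q1 | aa[b]ccb__   read b → write a, move R, go to q0
q0 | aaa[c]cb__   read c → write b, move R, go to q1
q1 | aaab[c]b__   read c → write c, move L, go to q1
q1 | aaa[b]cb__   read b → write a, move R, go to q0
q0 | aaaa[c]b__   read c → write b, move R, go to q1
q1 | aaaab[b]__   read b → write a, move R, go to q0
q0 | aaaaba[_]_   read _ → write b, move L, go to q1
q1 | aaaab[a]b_   read a → write b, move R, go to q2
q2 | aaaabb[b]_   read b → write b, move R, go to qH
qH | aaaabbb[_]
At halt the head is at cell 7.

7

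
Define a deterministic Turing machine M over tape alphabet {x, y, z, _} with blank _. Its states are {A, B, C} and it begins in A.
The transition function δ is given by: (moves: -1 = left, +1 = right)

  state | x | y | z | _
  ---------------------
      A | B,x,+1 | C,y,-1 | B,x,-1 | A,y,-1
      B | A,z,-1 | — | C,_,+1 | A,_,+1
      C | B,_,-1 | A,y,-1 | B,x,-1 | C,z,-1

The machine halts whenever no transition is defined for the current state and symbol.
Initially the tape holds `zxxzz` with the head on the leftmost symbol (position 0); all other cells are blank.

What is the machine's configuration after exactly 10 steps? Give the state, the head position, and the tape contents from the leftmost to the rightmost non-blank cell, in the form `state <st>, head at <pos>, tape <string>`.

state A, head at 0, tape xyyzz

A | _[z]xxzz   read z → write x, move -1, go to B
B | [_]xxxzz   read _ → write _, move +1, go to A
A | _[x]xxzz   read x → write x, move +1, go to B
B | _x[x]xzz   read x → write z, move -1, go to A
A | _[x]zxzz   read x → write x, move +1, go to B
B | _x[z]xzz   read z → write _, move +1, go to C
C | _x_[x]zz   read x → write _, move -1, go to B
B | _x[_]_zz   read _ → write _, move +1, go to A
A | _x_[_]zz   read _ → write y, move -1, go to A
A | _x[_]yzz   read _ → write y, move -1, go to A
A | _[x]yyzz
After 10 steps: state A, head at 0, tape xyyzz.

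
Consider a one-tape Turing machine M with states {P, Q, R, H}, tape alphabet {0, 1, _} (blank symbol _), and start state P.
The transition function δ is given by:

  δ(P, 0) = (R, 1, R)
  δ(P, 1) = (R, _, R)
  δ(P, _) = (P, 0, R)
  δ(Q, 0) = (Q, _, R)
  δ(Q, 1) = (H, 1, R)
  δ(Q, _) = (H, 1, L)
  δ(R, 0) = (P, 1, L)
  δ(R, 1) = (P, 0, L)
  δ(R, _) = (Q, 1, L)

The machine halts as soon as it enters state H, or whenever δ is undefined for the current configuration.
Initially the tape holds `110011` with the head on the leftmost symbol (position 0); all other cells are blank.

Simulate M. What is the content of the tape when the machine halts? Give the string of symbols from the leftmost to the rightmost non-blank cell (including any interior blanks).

0000011

state=P head=0 tape=[1]10011_   (P,1)→(R,_,R)
state=R head=1 tape=_[1]0011_   (R,1)→(P,0,L)
state=P head=0 tape=[_]00011_   (P,_)→(P,0,R)
state=P head=1 tape=0[0]0011_   (P,0)→(R,1,R)
state=R head=2 tape=01[0]011_   (R,0)→(P,1,L)
state=P head=1 tape=0[1]1011_   (P,1)→(R,_,R)
state=R head=2 tape=0_[1]011_   (R,1)→(P,0,L)
state=P head=1 tape=0[_]0011_   (P,_)→(P,0,R)
state=P head=2 tape=00[0]011_   (P,0)→(R,1,R)
state=R head=3 tape=001[0]11_   (R,0)→(P,1,L)
state=P head=2 tape=00[1]111_   (P,1)→(R,_,R)
state=R head=3 tape=00_[1]11_   (R,1)→(P,0,L)
state=P head=2 tape=00[_]011_   (P,_)→(P,0,R)
state=P head=3 tape=000[0]11_   (P,0)→(R,1,R)
state=R head=4 tape=0001[1]1_   (R,1)→(P,0,L)
state=P head=3 tape=000[1]01_   (P,1)→(R,_,R)
state=R head=4 tape=000_[0]1_   (R,0)→(P,1,L)
state=P head=3 tape=000[_]11_   (P,_)→(P,0,R)
state=P head=4 tape=0000[1]1_   (P,1)→(R,_,R)
state=R head=5 tape=0000_[1]_   (R,1)→(P,0,L)
state=P head=4 tape=0000[_]0_   (P,_)→(P,0,R)
state=P head=5 tape=00000[0]_   (P,0)→(R,1,R)
state=R head=6 tape=000001[_]   (R,_)→(Q,1,L)
state=Q head=5 tape=00000[1]1   (Q,1)→(H,1,R)
state=H head=6 tape=000001[1]
The non-blank tape span at halt is 0000011.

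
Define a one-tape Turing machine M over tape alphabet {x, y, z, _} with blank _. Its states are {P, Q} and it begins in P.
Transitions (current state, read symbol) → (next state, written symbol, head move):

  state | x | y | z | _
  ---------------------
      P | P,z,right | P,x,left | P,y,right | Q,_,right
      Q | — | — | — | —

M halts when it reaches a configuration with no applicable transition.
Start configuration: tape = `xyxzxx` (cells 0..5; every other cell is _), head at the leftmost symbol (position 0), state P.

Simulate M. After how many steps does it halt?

P | [x]yxzxx__   read x → write z, move right, go to P
P | z[y]xzxx__   read y → write x, move left, go to P
P | [z]xxzxx__   read z → write y, move right, go to P
P | y[x]xzxx__   read x → write z, move right, go to P
P | yz[x]zxx__   read x → write z, move right, go to P
P | yzz[z]xx__   read z → write y, move right, go to P
P | yzzy[x]x__   read x → write z, move right, go to P
P | yzzyz[x]__   read x → write z, move right, go to P
P | yzzyzz[_]_   read _ → write _, move right, go to Q
Q | yzzyzz_[_]
M halts after 9 transitions.

9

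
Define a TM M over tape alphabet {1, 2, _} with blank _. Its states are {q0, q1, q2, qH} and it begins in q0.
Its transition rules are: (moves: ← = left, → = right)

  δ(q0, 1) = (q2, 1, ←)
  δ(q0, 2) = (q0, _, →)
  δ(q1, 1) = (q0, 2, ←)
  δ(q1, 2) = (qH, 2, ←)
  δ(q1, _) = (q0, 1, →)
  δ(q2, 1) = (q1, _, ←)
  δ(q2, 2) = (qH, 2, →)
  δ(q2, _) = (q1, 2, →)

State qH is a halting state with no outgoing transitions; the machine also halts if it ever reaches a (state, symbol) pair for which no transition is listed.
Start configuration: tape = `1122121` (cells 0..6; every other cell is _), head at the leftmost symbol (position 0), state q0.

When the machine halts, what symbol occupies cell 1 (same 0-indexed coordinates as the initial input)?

q0 | _[1]122121_   read 1 → write 1, move ←, go to q2
q2 | [_]1122121_   read _ → write 2, move →, go to q1
q1 | 2[1]122121_   read 1 → write 2, move ←, go to q0
q0 | [2]2122121_   read 2 → write _, move →, go to q0
q0 | _[2]122121_   read 2 → write _, move →, go to q0
q0 | __[1]22121_   read 1 → write 1, move ←, go to q2
q2 | _[_]122121_   read _ → write 2, move →, go to q1
q1 | _2[1]22121_   read 1 → write 2, move ←, go to q0
q0 | _[2]222121_   read 2 → write _, move →, go to q0
q0 | __[2]22121_   read 2 → write _, move →, go to q0
q0 | ___[2]2121_   read 2 → write _, move →, go to q0
q0 | ____[2]121_   read 2 → write _, move →, go to q0
q0 | _____[1]21_   read 1 → write 1, move ←, go to q2
q2 | ____[_]121_   read _ → write 2, move →, go to q1
q1 | ____2[1]21_   read 1 → write 2, move ←, go to q0
q0 | ____[2]221_   read 2 → write _, move →, go to q0
q0 | _____[2]21_   read 2 → write _, move →, go to q0
q0 | ______[2]1_   read 2 → write _, move →, go to q0
q0 | _______[1]_   read 1 → write 1, move ←, go to q2
q2 | ______[_]1_   read _ → write 2, move →, go to q1
q1 | ______2[1]_   read 1 → write 2, move ←, go to q0
q0 | ______[2]2_   read 2 → write _, move →, go to q0
q0 | _______[2]_   read 2 → write _, move →, go to q0
q0 | ________[_]
Cell 1 holds _ when M halts.

_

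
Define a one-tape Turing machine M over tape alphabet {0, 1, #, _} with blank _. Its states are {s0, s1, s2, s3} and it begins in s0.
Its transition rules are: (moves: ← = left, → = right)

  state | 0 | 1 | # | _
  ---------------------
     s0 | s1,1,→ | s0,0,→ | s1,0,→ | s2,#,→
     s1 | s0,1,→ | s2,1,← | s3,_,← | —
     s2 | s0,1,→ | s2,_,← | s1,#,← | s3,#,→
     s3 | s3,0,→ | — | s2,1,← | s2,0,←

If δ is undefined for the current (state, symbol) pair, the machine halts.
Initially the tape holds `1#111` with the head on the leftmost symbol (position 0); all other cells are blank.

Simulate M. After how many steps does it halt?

s0 | [1]#111___   read 1 → write 0, move →, go to s0
s0 | 0[#]111___   read # → write 0, move →, go to s1
s1 | 00[1]11___   read 1 → write 1, move ←, go to s2
s2 | 0[0]111___   read 0 → write 1, move →, go to s0
s0 | 01[1]11___   read 1 → write 0, move →, go to s0
s0 | 010[1]1___   read 1 → write 0, move →, go to s0
s0 | 0100[1]___   read 1 → write 0, move →, go to s0
s0 | 01000[_]__   read _ → write #, move →, go to s2
s2 | 01000#[_]_   read _ → write #, move →, go to s3
s3 | 01000##[_]   read _ → write 0, move ←, go to s2
s2 | 01000#[#]0   read # → write #, move ←, go to s1
s1 | 01000[#]#0   read # → write _, move ←, go to s3
s3 | 0100[0]_#0   read 0 → write 0, move →, go to s3
s3 | 01000[_]#0   read _ → write 0, move ←, go to s2
s2 | 0100[0]0#0   read 0 → write 1, move →, go to s0
s0 | 01001[0]#0   read 0 → write 1, move →, go to s1
s1 | 010011[#]0   read # → write _, move ←, go to s3
s3 | 01001[1]_0
M halts after 17 transitions.

17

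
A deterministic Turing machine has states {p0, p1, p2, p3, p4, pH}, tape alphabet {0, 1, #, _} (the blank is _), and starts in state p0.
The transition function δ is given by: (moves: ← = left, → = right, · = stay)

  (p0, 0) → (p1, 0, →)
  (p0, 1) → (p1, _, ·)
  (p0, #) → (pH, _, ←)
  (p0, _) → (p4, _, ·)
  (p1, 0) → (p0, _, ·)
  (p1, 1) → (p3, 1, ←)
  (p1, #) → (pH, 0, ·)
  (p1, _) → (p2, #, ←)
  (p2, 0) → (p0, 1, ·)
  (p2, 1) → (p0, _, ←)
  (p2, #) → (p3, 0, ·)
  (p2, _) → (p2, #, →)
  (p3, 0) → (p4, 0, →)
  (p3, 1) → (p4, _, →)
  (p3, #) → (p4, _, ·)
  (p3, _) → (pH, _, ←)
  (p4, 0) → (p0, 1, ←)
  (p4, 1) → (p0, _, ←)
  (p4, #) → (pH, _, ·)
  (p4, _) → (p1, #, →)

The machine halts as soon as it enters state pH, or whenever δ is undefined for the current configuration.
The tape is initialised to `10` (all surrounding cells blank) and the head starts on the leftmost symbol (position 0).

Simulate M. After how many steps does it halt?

18

p0 | _[1]0   read 1 → write _, move ·, go to p1
p1 | _[_]0   read _ → write #, move ←, go to p2
p2 | [_]#0   read _ → write #, move →, go to p2
p2 | #[#]0   read # → write 0, move ·, go to p3
p3 | #[0]0   read 0 → write 0, move →, go to p4
p4 | #0[0]   read 0 → write 1, move ←, go to p0
p0 | #[0]1   read 0 → write 0, move →, go to p1
p1 | #0[1]   read 1 → write 1, move ←, go to p3
p3 | #[0]1   read 0 → write 0, move →, go to p4
p4 | #0[1]   read 1 → write _, move ←, go to p0
p0 | #[0]_   read 0 → write 0, move →, go to p1
p1 | #0[_]   read _ → write #, move ←, go to p2
p2 | #[0]#   read 0 → write 1, move ·, go to p0
p0 | #[1]#   read 1 → write _, move ·, go to p1
p1 | #[_]#   read _ → write #, move ←, go to p2
p2 | [#]##   read # → write 0, move ·, go to p3
p3 | [0]##   read 0 → write 0, move →, go to p4
p4 | 0[#]#   read # → write _, move ·, go to pH
pH | 0[_]#
M halts after 18 transitions.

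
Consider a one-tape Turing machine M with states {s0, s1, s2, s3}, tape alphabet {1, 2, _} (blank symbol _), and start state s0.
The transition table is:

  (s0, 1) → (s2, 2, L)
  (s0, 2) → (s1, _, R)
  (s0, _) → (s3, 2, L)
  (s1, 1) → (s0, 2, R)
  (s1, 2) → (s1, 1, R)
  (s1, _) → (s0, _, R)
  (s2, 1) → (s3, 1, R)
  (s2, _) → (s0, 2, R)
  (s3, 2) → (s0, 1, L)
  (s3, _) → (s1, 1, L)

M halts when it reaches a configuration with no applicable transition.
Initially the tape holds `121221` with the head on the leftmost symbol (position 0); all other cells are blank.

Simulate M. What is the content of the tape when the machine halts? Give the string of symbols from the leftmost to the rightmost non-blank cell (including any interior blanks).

s0 | _[1]21221_____   read 1 → write 2, move L, go to s2
s2 | [_]221221_____   read _ → write 2, move R, go to s0
s0 | 2[2]21221_____   read 2 → write _, move R, go to s1
s1 | 2_[2]1221_____   read 2 → write 1, move R, go to s1
s1 | 2_1[1]221_____   read 1 → write 2, move R, go to s0
s0 | 2_12[2]21_____   read 2 → write _, move R, go to s1
s1 | 2_12_[2]1_____   read 2 → write 1, move R, go to s1
s1 | 2_12_1[1]_____   read 1 → write 2, move R, go to s0
s0 | 2_12_12[_]____   read _ → write 2, move L, go to s3
s3 | 2_12_1[2]2____   read 2 → write 1, move L, go to s0
s0 | 2_12_[1]12____   read 1 → write 2, move L, go to s2
s2 | 2_12[_]212____   read _ → write 2, move R, go to s0
s0 | 2_122[2]12____   read 2 → write _, move R, go to s1
s1 | 2_122_[1]2____   read 1 → write 2, move R, go to s0
s0 | 2_122_2[2]____   read 2 → write _, move R, go to s1
s1 | 2_122_2_[_]___   read _ → write _, move R, go to s0
s0 | 2_122_2__[_]__   read _ → write 2, move L, go to s3
s3 | 2_122_2_[_]2__   read _ → write 1, move L, go to s1
s1 | 2_122_2[_]12__   read _ → write _, move R, go to s0
s0 | 2_122_2_[1]2__   read 1 → write 2, move L, go to s2
s2 | 2_122_2[_]22__   read _ → write 2, move R, go to s0
s0 | 2_122_22[2]2__   read 2 → write _, move R, go to s1
s1 | 2_122_22_[2]__   read 2 → write 1, move R, go to s1
s1 | 2_122_22_1[_]_   read _ → write _, move R, go to s0
s0 | 2_122_22_1_[_]   read _ → write 2, move L, go to s3
s3 | 2_122_22_1[_]2   read _ → write 1, move L, go to s1
s1 | 2_122_22_[1]12   read 1 → write 2, move R, go to s0
s0 | 2_122_22_2[1]2   read 1 → write 2, move L, go to s2
s2 | 2_122_22_[2]22
The non-blank tape span at halt is 2_122_22_222.

2_122_22_222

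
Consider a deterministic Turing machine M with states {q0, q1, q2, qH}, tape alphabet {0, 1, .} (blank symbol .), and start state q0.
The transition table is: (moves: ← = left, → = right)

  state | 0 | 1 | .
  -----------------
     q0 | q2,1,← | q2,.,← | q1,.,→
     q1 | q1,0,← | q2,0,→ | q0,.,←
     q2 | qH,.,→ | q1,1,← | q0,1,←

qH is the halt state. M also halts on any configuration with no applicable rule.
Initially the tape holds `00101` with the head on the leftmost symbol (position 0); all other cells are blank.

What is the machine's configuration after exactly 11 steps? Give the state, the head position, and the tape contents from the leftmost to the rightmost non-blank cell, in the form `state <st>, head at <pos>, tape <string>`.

q0 | ...[0]0101   read 0 → write 1, move ←, go to q2
q2 | ..[.]10101   read . → write 1, move ←, go to q0
q0 | .[.]110101   read . → write ., move →, go to q1
q1 | ..[1]10101   read 1 → write 0, move →, go to q2
q2 | ..0[1]0101   read 1 → write 1, move ←, go to q1
q1 | ..[0]10101   read 0 → write 0, move ←, go to q1
q1 | .[.]010101   read . → write ., move ←, go to q0
q0 | [.].010101   read . → write ., move →, go to q1
q1 | .[.]010101   read . → write ., move ←, go to q0
q0 | [.].010101   read . → write ., move →, go to q1
q1 | .[.]010101   read . → write ., move ←, go to q0
q0 | [.].010101
After 11 steps: state q0, head at -3, tape 010101.

state q0, head at -3, tape 010101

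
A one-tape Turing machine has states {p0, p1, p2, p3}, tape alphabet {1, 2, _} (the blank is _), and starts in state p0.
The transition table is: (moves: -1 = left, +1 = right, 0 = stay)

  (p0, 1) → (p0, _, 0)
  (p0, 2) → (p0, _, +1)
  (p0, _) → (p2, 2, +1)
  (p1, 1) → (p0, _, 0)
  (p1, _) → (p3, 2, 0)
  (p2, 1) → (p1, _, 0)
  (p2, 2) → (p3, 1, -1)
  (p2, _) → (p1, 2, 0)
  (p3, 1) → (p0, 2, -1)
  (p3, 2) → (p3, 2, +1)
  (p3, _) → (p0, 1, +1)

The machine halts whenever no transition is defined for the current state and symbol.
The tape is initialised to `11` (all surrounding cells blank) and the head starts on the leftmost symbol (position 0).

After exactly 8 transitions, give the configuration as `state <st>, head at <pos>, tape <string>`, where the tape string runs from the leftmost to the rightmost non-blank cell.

state p1, head at 4, tape 22122

p0 | [1]1___   read 1 → write _, move 0, go to p0
p0 | [_]1___   read _ → write 2, move +1, go to p2
p2 | 2[1]___   read 1 → write _, move 0, go to p1
p1 | 2[_]___   read _ → write 2, move 0, go to p3
p3 | 2[2]___   read 2 → write 2, move +1, go to p3
p3 | 22[_]__   read _ → write 1, move +1, go to p0
p0 | 221[_]_   read _ → write 2, move +1, go to p2
p2 | 2212[_]   read _ → write 2, move 0, go to p1
p1 | 2212[2]
After 8 steps: state p1, head at 4, tape 22122.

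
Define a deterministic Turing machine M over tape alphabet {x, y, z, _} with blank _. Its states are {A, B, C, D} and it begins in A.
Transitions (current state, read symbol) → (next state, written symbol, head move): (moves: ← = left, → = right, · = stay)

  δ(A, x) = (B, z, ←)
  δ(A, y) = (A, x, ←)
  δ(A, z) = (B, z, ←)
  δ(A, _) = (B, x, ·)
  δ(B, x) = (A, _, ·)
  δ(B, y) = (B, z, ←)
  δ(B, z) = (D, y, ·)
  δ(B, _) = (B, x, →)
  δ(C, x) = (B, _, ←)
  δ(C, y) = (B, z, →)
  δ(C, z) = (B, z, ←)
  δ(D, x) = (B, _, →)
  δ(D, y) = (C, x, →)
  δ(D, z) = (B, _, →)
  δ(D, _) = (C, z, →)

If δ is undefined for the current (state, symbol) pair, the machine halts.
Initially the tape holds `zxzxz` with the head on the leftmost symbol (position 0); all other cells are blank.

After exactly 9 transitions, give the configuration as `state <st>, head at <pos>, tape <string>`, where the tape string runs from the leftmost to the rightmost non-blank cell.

A | _[z]xzxz   read z → write z, move ←, go to B
B | [_]zxzxz   read _ → write x, move →, go to B
B | x[z]xzxz   read z → write y, move ·, go to D
D | x[y]xzxz   read y → write x, move →, go to C
C | xx[x]zxz   read x → write _, move ←, go to B
B | x[x]_zxz   read x → write _, move ·, go to A
A | x[_]_zxz   read _ → write x, move ·, go to B
B | x[x]_zxz   read x → write _, move ·, go to A
A | x[_]_zxz   read _ → write x, move ·, go to B
B | x[x]_zxz
After 9 steps: state B, head at 0, tape xx_zxz.

state B, head at 0, tape xx_zxz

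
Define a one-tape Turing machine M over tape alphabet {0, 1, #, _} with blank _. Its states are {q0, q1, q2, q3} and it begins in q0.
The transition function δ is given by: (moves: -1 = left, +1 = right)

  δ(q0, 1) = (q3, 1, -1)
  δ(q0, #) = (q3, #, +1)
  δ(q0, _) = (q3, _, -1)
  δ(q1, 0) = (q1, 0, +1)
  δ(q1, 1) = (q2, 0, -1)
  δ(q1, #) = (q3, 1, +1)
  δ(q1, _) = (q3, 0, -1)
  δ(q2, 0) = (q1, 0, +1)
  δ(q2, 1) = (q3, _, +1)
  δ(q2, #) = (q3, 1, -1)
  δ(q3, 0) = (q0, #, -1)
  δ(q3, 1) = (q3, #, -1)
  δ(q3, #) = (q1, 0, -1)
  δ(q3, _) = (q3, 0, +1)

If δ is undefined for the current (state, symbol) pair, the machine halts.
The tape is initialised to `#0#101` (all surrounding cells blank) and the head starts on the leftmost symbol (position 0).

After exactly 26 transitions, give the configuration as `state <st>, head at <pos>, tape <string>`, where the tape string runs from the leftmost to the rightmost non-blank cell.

state q0, head at 0, tape 0000###01

q0 | ___[#]0#101   read # → write #, move +1, go to q3
q3 | ___#[0]#101   read 0 → write #, move -1, go to q0
q0 | ___[#]##101   read # → write #, move +1, go to q3
q3 | ___#[#]#101   read # → write 0, move -1, go to q1
q1 | ___[#]0#101   read # → write 1, move +1, go to q3
q3 | ___1[0]#101   read 0 → write #, move -1, go to q0
q0 | ___[1]##101   read 1 → write 1, move -1, go to q3
q3 | __[_]1##101   read _ → write 0, move +1, go to q3
q3 | __0[1]##101   read 1 → write #, move -1, go to q3
q3 | __[0]###101   read 0 → write #, move -1, go to q0
q0 | _[_]####101   read _ → write _, move -1, go to q3
q3 | [_]_####101   read _ → write 0, move +1, go to q3
q3 | 0[_]####101   read _ → write 0, move +1, go to q3
q3 | 00[#]###101   read # → write 0, move -1, go to q1
q1 | 0[0]0###101   read 0 → write 0, move +1, go to q1
q1 | 00[0]###101   read 0 → write 0, move +1, go to q1
q1 | 000[#]##101   read # → write 1, move +1, go to q3
q3 | 0001[#]#101   read # → write 0, move -1, go to q1
q1 | 000[1]0#101   read 1 → write 0, move -1, go to q2
q2 | 00[0]00#101   read 0 → write 0, move +1, go to q1
q1 | 000[0]0#101   read 0 → write 0, move +1, go to q1
q1 | 0000[0]#101   read 0 → write 0, move +1, go to q1
q1 | 00000[#]101   read # → write 1, move +1, go to q3
q3 | 000001[1]01   read 1 → write #, move -1, go to q3
q3 | 00000[1]#01   read 1 → write #, move -1, go to q3
q3 | 0000[0]##01   read 0 → write #, move -1, go to q0
q0 | 000[0]###01
After 26 steps: state q0, head at 0, tape 0000###01.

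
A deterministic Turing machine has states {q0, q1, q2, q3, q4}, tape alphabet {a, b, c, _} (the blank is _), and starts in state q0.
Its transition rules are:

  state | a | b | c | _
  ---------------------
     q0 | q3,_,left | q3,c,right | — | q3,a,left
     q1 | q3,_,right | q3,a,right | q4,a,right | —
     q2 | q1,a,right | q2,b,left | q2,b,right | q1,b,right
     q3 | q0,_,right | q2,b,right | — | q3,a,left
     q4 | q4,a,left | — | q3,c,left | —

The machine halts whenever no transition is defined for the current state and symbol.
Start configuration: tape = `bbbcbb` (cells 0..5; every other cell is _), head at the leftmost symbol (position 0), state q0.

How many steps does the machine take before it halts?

33

q0 | _[b]bbcbb__   read b → write c, move right, go to q3
q3 | _c[b]bcbb__   read b → write b, move right, go to q2
q2 | _cb[b]cbb__   read b → write b, move left, go to q2
q2 | _c[b]bcbb__   read b → write b, move left, go to q2
q2 | _[c]bbcbb__   read c → write b, move right, go to q2
q2 | _b[b]bcbb__   read b → write b, move left, go to q2
q2 | _[b]bbcbb__   read b → write b, move left, go to q2
q2 | [_]bbbcbb__   read _ → write b, move right, go to q1
q1 | b[b]bbcbb__   read b → write a, move right, go to q3
q3 | ba[b]bcbb__   read b → write b, move right, go to q2
q2 | bab[b]cbb__   read b → write b, move left, go to q2
q2 | ba[b]bcbb__   read b → write b, move left, go to q2
q2 | b[a]bbcbb__   read a → write a, move right, go to q1
q1 | ba[b]bcbb__   read b → write a, move right, go to q3
q3 | baa[b]cbb__   read b → write b, move right, go to q2
q2 | baab[c]bb__   read c → write b, move right, go to q2
q2 | baabb[b]b__   read b → write b, move left, go to q2
q2 | baab[b]bb__   read b → write b, move left, go to q2
q2 | baa[b]bbb__   read b → write b, move left, go to q2
q2 | ba[a]bbbb__   read a → write a, move right, go to q1
q1 | baa[b]bbb__   read b → write a, move right, go to q3
q3 | baaa[b]bb__   read b → write b, move right, go to q2
q2 | baaab[b]b__   read b → write b, move left, go to q2
q2 | baaa[b]bb__   read b → write b, move left, go to q2
q2 | baa[a]bbb__   read a → write a, move right, go to q1
q1 | baaa[b]bb__   read b → write a, move right, go to q3
q3 | baaaa[b]b__   read b → write b, move right, go to q2
q2 | baaaab[b]__   read b → write b, move left, go to q2
q2 | baaaa[b]b__   read b → write b, move left, go to q2
q2 | baaa[a]bb__   read a → write a, move right, go to q1
q1 | baaaa[b]b__   read b → write a, move right, go to q3
q3 | baaaaa[b]__   read b → write b, move right, go to q2
q2 | baaaaab[_]_   read _ → write b, move right, go to q1
q1 | baaaaabb[_]
M halts after 33 transitions.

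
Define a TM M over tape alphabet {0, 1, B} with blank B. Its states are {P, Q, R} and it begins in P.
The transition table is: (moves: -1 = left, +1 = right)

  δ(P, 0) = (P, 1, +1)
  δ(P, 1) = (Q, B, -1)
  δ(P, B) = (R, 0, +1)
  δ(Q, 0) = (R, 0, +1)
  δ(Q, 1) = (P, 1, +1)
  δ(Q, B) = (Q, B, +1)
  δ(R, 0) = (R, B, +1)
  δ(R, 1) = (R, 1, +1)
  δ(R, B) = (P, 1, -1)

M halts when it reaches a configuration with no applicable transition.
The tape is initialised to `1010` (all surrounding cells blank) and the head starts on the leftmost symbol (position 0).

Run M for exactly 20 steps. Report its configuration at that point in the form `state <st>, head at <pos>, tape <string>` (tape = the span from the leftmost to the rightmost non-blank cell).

state Q, head at 4, tape 0110B1

P | B[1]010BBB   read 1 → write B, move -1, go to Q
Q | [B]B010BBB   read B → write B, move +1, go to Q
Q | B[B]010BBB   read B → write B, move +1, go to Q
Q | BB[0]10BBB   read 0 → write 0, move +1, go to R
R | BB0[1]0BBB   read 1 → write 1, move +1, go to R
R | BB01[0]BBB   read 0 → write B, move +1, go to R
R | BB01B[B]BB   read B → write 1, move -1, go to P
P | BB01[B]1BB   read B → write 0, move +1, go to R
R | BB010[1]BB   read 1 → write 1, move +1, go to R
R | BB0101[B]B   read B → write 1, move -1, go to P
P | BB010[1]1B   read 1 → write B, move -1, go to Q
Q | BB01[0]B1B   read 0 → write 0, move +1, go to R
R | BB010[B]1B   read B → write 1, move -1, go to P
P | BB01[0]11B   read 0 → write 1, move +1, go to P
P | BB011[1]1B   read 1 → write B, move -1, go to Q
Q | BB01[1]B1B   read 1 → write 1, move +1, go to P
P | BB011[B]1B   read B → write 0, move +1, go to R
R | BB0110[1]B   read 1 → write 1, move +1, go to R
R | BB01101[B]   read B → write 1, move -1, go to P
P | BB0110[1]1   read 1 → write B, move -1, go to Q
Q | BB011[0]B1
After 20 steps: state Q, head at 4, tape 0110B1.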